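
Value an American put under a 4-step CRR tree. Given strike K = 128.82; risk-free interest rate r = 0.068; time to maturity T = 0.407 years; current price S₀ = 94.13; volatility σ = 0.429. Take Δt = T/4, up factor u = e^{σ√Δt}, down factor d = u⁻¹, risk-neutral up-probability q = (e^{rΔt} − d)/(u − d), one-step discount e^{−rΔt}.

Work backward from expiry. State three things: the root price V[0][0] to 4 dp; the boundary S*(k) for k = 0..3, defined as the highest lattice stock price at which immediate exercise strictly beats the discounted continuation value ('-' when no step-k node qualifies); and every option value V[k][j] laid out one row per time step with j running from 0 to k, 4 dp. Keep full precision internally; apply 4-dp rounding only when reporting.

Δt=0.10175, u=1.14665, d=0.87211, q=0.49113, disc=e^(-rΔt)=0.99310
k=4 terminal: V=max(K-S,0) → 74.3689 57.2276 34.6900 5.0575 0.0000
k=3: j=0 S=62.4362 intr=66.3838 cont=65.4955 V=66.3838[EX]; j=1 S=82.0914 intr=46.7286 cont=45.8404 V=46.7286[EX]; j=2 S=107.9341 intr=20.8859 cont=19.9977 V=20.8859[EX]; j=3 S=141.9121 intr=0.0000 cont=2.5559 V=2.5559[hold]  S*(3)=107.9341
k=2: j=0 S=71.5924 intr=57.2276 cont=56.3393 V=57.2276[EX]; j=1 S=94.1300 intr=34.6900 cont=33.8018 V=34.6900[EX]; j=2 S=123.7625 intr=5.0575 cont=11.8015 V=11.8015[hold]  S*(2)=94.1300
k=1: j=0 S=82.0914 intr=46.7286 cont=45.8404 V=46.7286[EX]; j=1 S=107.9341 intr=20.8859 cont=23.2871 V=23.2871[hold]  S*(1)=82.0914
k=0: j=0 S=94.1300 intr=34.6900 cont=34.9729 V=34.9729[hold]  S*(0)=-

price = 34.9729
boundary = - 82.0914 94.1300 107.9341
tree:
34.9729
46.7286 23.2871
57.2276 34.6900 11.8015
66.3838 46.7286 20.8859 2.5559
74.3689 57.2276 34.6900 5.0575 0.0000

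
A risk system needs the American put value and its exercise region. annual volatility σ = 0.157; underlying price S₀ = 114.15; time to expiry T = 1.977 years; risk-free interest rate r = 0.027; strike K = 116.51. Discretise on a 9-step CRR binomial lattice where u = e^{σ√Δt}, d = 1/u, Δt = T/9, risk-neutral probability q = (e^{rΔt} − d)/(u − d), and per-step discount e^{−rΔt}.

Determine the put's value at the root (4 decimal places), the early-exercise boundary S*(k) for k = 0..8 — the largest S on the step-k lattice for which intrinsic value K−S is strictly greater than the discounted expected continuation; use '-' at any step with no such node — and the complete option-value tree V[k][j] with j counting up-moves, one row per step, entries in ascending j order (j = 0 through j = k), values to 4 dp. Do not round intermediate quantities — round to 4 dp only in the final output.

price = 9.0127
boundary = - - - 91.5387 85.0448 91.5387 98.5285 91.5387 98.5285
tree:
9.0127
13.0583 5.4109
18.3562 8.3556 2.7760
24.9713 12.5079 4.6485 1.0929
31.4652 18.0527 7.5730 2.0234 0.2534
37.4984 24.9713 11.9229 3.6760 0.5332 0.0000
43.1036 31.4652 17.9815 6.5107 1.1221 0.0000 0.0000
48.3112 37.4984 24.9713 11.1231 2.3613 0.0000 0.0000 0.0000
53.1493 43.1036 31.4652 17.9815 4.9694 0.0000 0.0000 0.0000 0.0000
57.6442 48.3112 37.4984 24.9713 10.4580 0.0000 0.0000 0.0000 0.0000 0.0000

Δt=0.21967  u=1.07636  d=0.92906  q=0.52200  discount=0.99409
step 9 (expiry): payoffs max(K−S,0) = 57.6442 48.3112 37.4984 24.9713 10.4580 0.0000 0.0000 0.0000 0.0000 0.0000
step 8: (k=8,j=0): S=63.3607, (K−S)⁺=53.1493, hold=52.4603 ⇒ V=53.1493 exercise | (k=8,j=1): S=73.4064, (K−S)⁺=43.1036, hold=42.4146 ⇒ V=43.1036 exercise | (k=8,j=2): S=85.0448, (K−S)⁺=31.4652, hold=30.7762 ⇒ V=31.4652 exercise | (k=8,j=3): S=98.5285, (K−S)⁺=17.9815, hold=17.2925 ⇒ V=17.9815 exercise | (k=8,j=4): S=114.1500, (K−S)⁺=2.3600, hold=4.9694 ⇒ V=4.9694 continue | (k=8,j=5): S=132.2482, (K−S)⁺=0.0000, hold=0.0000 ⇒ V=0.0000 continue | (k=8,j=6): S=153.2159, (K−S)⁺=0.0000, hold=0.0000 ⇒ V=0.0000 continue | (k=8,j=7): S=177.5080, (K−S)⁺=0.0000, hold=0.0000 ⇒ V=0.0000 continue | (k=8,j=8): S=205.6515, (K−S)⁺=0.0000, hold=0.0000 ⇒ V=0.0000 continue  boundary S*=98.5285
step 7: (k=7,j=0): S=68.1988, (K−S)⁺=48.3112, hold=47.6222 ⇒ V=48.3112 exercise | (k=7,j=1): S=79.0116, (K−S)⁺=37.4984, hold=36.8094 ⇒ V=37.4984 exercise | (k=7,j=2): S=91.5387, (K−S)⁺=24.9713, hold=24.2823 ⇒ V=24.9713 exercise | (k=7,j=3): S=106.0520, (K−S)⁺=10.4580, hold=11.1231 ⇒ V=11.1231 continue | (k=7,j=4): S=122.8663, (K−S)⁺=0.0000, hold=2.3613 ⇒ V=2.3613 continue | (k=7,j=5): S=142.3465, (K−S)⁺=0.0000, hold=0.0000 ⇒ V=0.0000 continue | (k=7,j=6): S=164.9153, (K−S)⁺=0.0000, hold=0.0000 ⇒ V=0.0000 continue | (k=7,j=7): S=191.0623, (K−S)⁺=0.0000, hold=0.0000 ⇒ V=0.0000 continue  boundary S*=91.5387
step 6: (k=6,j=0): S=73.4064, (K−S)⁺=43.1036, hold=42.4146 ⇒ V=43.1036 exercise | (k=6,j=1): S=85.0448, (K−S)⁺=31.4652, hold=30.7762 ⇒ V=31.4652 exercise | (k=6,j=2): S=98.5285, (K−S)⁺=17.9815, hold=17.6376 ⇒ V=17.9815 exercise | (k=6,j=3): S=114.1500, (K−S)⁺=2.3600, hold=6.5107 ⇒ V=6.5107 continue | (k=6,j=4): S=132.2482, (K−S)⁺=0.0000, hold=1.1221 ⇒ V=1.1221 continue | (k=6,j=5): S=153.2159, (K−S)⁺=0.0000, hold=0.0000 ⇒ V=0.0000 continue | (k=6,j=6): S=177.5080, (K−S)⁺=0.0000, hold=0.0000 ⇒ V=0.0000 continue  boundary S*=98.5285
step 5: (k=5,j=0): S=79.0116, (K−S)⁺=37.4984, hold=36.8094 ⇒ V=37.4984 exercise | (k=5,j=1): S=91.5387, (K−S)⁺=24.9713, hold=24.2823 ⇒ V=24.9713 exercise | (k=5,j=2): S=106.0520, (K−S)⁺=10.4580, hold=11.9229 ⇒ V=11.9229 continue | (k=5,j=3): S=122.8663, (K−S)⁺=0.0000, hold=3.6760 ⇒ V=3.6760 continue | (k=5,j=4): S=142.3465, (K−S)⁺=0.0000, hold=0.5332 ⇒ V=0.5332 continue | (k=5,j=5): S=164.9153, (K−S)⁺=0.0000, hold=0.0000 ⇒ V=0.0000 continue  boundary S*=91.5387
step 4: (k=4,j=0): S=85.0448, (K−S)⁺=31.4652, hold=30.7762 ⇒ V=31.4652 exercise | (k=4,j=1): S=98.5285, (K−S)⁺=17.9815, hold=18.0527 ⇒ V=18.0527 continue | (k=4,j=2): S=114.1500, (K−S)⁺=2.3600, hold=7.5730 ⇒ V=7.5730 continue | (k=4,j=3): S=132.2482, (K−S)⁺=0.0000, hold=2.0234 ⇒ V=2.0234 continue | (k=4,j=4): S=153.2159, (K−S)⁺=0.0000, hold=0.2534 ⇒ V=0.2534 continue  boundary S*=85.0448
step 3: (k=3,j=0): S=91.5387, (K−S)⁺=24.9713, hold=24.3192 ⇒ V=24.9713 exercise | (k=3,j=1): S=106.0520, (K−S)⁺=10.4580, hold=12.5079 ⇒ V=12.5079 continue | (k=3,j=2): S=122.8663, (K−S)⁺=0.0000, hold=4.6485 ⇒ V=4.6485 continue | (k=3,j=3): S=142.3465, (K−S)⁺=0.0000, hold=1.0929 ⇒ V=1.0929 continue  boundary S*=91.5387
step 2: (k=2,j=0): S=98.5285, (K−S)⁺=17.9815, hold=18.3562 ⇒ V=18.3562 continue | (k=2,j=1): S=114.1500, (K−S)⁺=2.3600, hold=8.3556 ⇒ V=8.3556 continue | (k=2,j=2): S=132.2482, (K−S)⁺=0.0000, hold=2.7760 ⇒ V=2.7760 continue  boundary S*=-
step 1: (k=1,j=0): S=106.0520, (K−S)⁺=10.4580, hold=13.0583 ⇒ V=13.0583 continue | (k=1,j=1): S=122.8663, (K−S)⁺=0.0000, hold=5.4109 ⇒ V=5.4109 continue  boundary S*=-
step 0: (k=0,j=0): S=114.1500, (K−S)⁺=2.3600, hold=9.0127 ⇒ V=9.0127 continue  boundary S*=-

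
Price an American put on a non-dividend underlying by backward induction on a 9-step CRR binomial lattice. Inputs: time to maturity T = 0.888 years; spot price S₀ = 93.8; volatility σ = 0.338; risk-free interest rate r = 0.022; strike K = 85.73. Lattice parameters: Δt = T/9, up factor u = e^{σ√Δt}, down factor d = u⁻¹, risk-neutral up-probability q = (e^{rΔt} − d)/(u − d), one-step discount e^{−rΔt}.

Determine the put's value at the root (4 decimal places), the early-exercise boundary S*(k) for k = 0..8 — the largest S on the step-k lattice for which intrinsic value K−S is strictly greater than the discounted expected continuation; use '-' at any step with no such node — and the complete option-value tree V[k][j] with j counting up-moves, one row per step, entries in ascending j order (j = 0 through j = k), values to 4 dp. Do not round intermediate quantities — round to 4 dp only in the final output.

Δt=0.09867  u=1.11201  d=0.89927  q=0.48370  discount=0.99783
step 9 (expiry): payoffs max(K−S,0) = 49.6538 41.1193 30.5658 17.5157 1.3783 0.0000 0.0000 0.0000 0.0000 0.0000
step 8: (k=8,j=0): S=40.1172, (K−S)⁺=45.6128, hold=45.4269 ⇒ V=45.6128 exercise | (k=8,j=1): S=49.6076, (K−S)⁺=36.1224, hold=35.9365 ⇒ V=36.1224 exercise | (k=8,j=2): S=61.3432, (K−S)⁺=24.3868, hold=24.2009 ⇒ V=24.3868 exercise | (k=8,j=3): S=75.8551, (K−S)⁺=9.8749, hold=9.6890 ⇒ V=9.8749 exercise | (k=8,j=4): S=93.8000, (K−S)⁺=0.0000, hold=0.7101 ⇒ V=0.7101 continue | (k=8,j=5): S=115.9901, (K−S)⁺=0.0000, hold=0.0000 ⇒ V=0.0000 continue | (k=8,j=6): S=143.4297, (K−S)⁺=0.0000, hold=0.0000 ⇒ V=0.0000 continue | (k=8,j=7): S=177.3606, (K−S)⁺=0.0000, hold=0.0000 ⇒ V=0.0000 continue | (k=8,j=8): S=219.3185, (K−S)⁺=0.0000, hold=0.0000 ⇒ V=0.0000 continue  boundary S*=75.8551
step 7: (k=7,j=0): S=44.6107, (K−S)⁺=41.1193, hold=40.9334 ⇒ V=41.1193 exercise | (k=7,j=1): S=55.1642, (K−S)⁺=30.5658, hold=30.3799 ⇒ V=30.5658 exercise | (k=7,j=2): S=68.2143, (K−S)⁺=17.5157, hold=17.3298 ⇒ V=17.5157 exercise | (k=7,j=3): S=84.3517, (K−S)⁺=1.3783, hold=5.4301 ⇒ V=5.4301 continue | (k=7,j=4): S=104.3066, (K−S)⁺=0.0000, hold=0.3658 ⇒ V=0.3658 continue | (k=7,j=5): S=128.9823, (K−S)⁺=0.0000, hold=0.0000 ⇒ V=0.0000 continue | (k=7,j=6): S=159.4954, (K−S)⁺=0.0000, hold=0.0000 ⇒ V=0.0000 continue | (k=7,j=7): S=197.2269, (K−S)⁺=0.0000, hold=0.0000 ⇒ V=0.0000 continue  boundary S*=68.2143
step 6: (k=6,j=0): S=49.6076, (K−S)⁺=36.1224, hold=35.9365 ⇒ V=36.1224 exercise | (k=6,j=1): S=61.3432, (K−S)⁺=24.3868, hold=24.2009 ⇒ V=24.3868 exercise | (k=6,j=2): S=75.8551, (K−S)⁺=9.8749, hold=11.6446 ⇒ V=11.6446 continue | (k=6,j=3): S=93.8000, (K−S)⁺=0.0000, hold=2.9741 ⇒ V=2.9741 continue | (k=6,j=4): S=115.9901, (K−S)⁺=0.0000, hold=0.1885 ⇒ V=0.1885 continue | (k=6,j=5): S=143.4297, (K−S)⁺=0.0000, hold=0.0000 ⇒ V=0.0000 continue | (k=6,j=6): S=177.3606, (K−S)⁺=0.0000, hold=0.0000 ⇒ V=0.0000 continue  boundary S*=61.3432
step 5: (k=5,j=0): S=55.1642, (K−S)⁺=30.5658, hold=30.3799 ⇒ V=30.5658 exercise | (k=5,j=1): S=68.2143, (K−S)⁺=17.5157, hold=18.1839 ⇒ V=18.1839 continue | (k=5,j=2): S=84.3517, (K−S)⁺=1.3783, hold=7.4345 ⇒ V=7.4345 continue | (k=5,j=3): S=104.3066, (K−S)⁺=0.0000, hold=1.6232 ⇒ V=1.6232 continue | (k=5,j=4): S=128.9823, (K−S)⁺=0.0000, hold=0.0971 ⇒ V=0.0971 continue | (k=5,j=5): S=159.4954, (K−S)⁺=0.0000, hold=0.0000 ⇒ V=0.0000 continue  boundary S*=55.1642
step 4: (k=4,j=0): S=61.3432, (K−S)⁺=24.3868, hold=24.5234 ⇒ V=24.5234 continue | (k=4,j=1): S=75.8551, (K−S)⁺=9.8749, hold=12.9563 ⇒ V=12.9563 continue | (k=4,j=2): S=93.8000, (K−S)⁺=0.0000, hold=4.6136 ⇒ V=4.6136 continue | (k=4,j=3): S=115.9901, (K−S)⁺=0.0000, hold=0.8831 ⇒ V=0.8831 continue | (k=4,j=4): S=143.4297, (K−S)⁺=0.0000, hold=0.0500 ⇒ V=0.0500 continue  boundary S*=-
step 3: (k=3,j=0): S=68.2143, (K−S)⁺=17.5157, hold=18.8874 ⇒ V=18.8874 continue | (k=3,j=1): S=84.3517, (K−S)⁺=1.3783, hold=8.9016 ⇒ V=8.9016 continue | (k=3,j=2): S=104.3066, (K−S)⁺=0.0000, hold=2.8031 ⇒ V=2.8031 continue | (k=3,j=3): S=128.9823, (K−S)⁺=0.0000, hold=0.4791 ⇒ V=0.4791 continue  boundary S*=-
step 2: (k=2,j=0): S=75.8551, (K−S)⁺=9.8749, hold=14.0268 ⇒ V=14.0268 continue | (k=2,j=1): S=93.8000, (K−S)⁺=0.0000, hold=5.9389 ⇒ V=5.9389 continue | (k=2,j=2): S=115.9901, (K−S)⁺=0.0000, hold=1.6753 ⇒ V=1.6753 continue  boundary S*=-
step 1: (k=1,j=0): S=84.3517, (K−S)⁺=1.3783, hold=10.0928 ⇒ V=10.0928 continue | (k=1,j=1): S=104.3066, (K−S)⁺=0.0000, hold=3.8682 ⇒ V=3.8682 continue  boundary S*=-
step 0: (k=0,j=0): S=93.8000, (K−S)⁺=0.0000, hold=7.0666 ⇒ V=7.0666 continue  boundary S*=-

price = 7.0666
boundary = - - - - - 55.1642 61.3432 68.2143 75.8551
tree:
7.0666
10.0928 3.8682
14.0268 5.9389 1.6753
18.8874 8.9016 2.8031 0.4791
24.5234 12.9563 4.6136 0.8831 0.0500
30.5658 18.1839 7.4345 1.6232 0.0971 0.0000
36.1224 24.3868 11.6446 2.9741 0.1885 0.0000 0.0000
41.1193 30.5658 17.5157 5.4301 0.3658 0.0000 0.0000 0.0000
45.6128 36.1224 24.3868 9.8749 0.7101 0.0000 0.0000 0.0000 0.0000
49.6538 41.1193 30.5658 17.5157 1.3783 0.0000 0.0000 0.0000 0.0000 0.0000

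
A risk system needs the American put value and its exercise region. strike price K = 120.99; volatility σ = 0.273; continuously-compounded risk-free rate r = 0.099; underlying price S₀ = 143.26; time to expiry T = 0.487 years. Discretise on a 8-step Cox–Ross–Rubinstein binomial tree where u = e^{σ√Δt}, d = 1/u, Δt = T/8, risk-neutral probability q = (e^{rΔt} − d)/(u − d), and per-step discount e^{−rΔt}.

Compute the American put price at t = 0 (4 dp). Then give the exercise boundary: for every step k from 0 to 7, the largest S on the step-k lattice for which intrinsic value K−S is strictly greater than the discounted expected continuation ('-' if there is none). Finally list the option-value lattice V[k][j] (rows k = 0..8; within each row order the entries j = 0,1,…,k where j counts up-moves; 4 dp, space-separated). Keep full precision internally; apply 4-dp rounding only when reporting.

Δt=0.06087  u=1.06968  d=0.93486  q=0.52800  discount=0.99399
step 8 (expiry): payoffs max(K−S,0) = 37.4099 25.3568 11.5656 0.0000 0.0000 0.0000 0.0000 0.0000 0.0000
step 7: (k=7,j=0): S=89.4038, (K−S)⁺=31.5862, hold=30.8593 ⇒ V=31.5862 exercise | (k=7,j=1): S=102.2966, (K−S)⁺=18.6934, hold=17.9664 ⇒ V=18.6934 exercise | (k=7,j=2): S=117.0487, (K−S)⁺=3.9413, hold=5.4261 ⇒ V=5.4261 continue | (k=7,j=3): S=133.9283, (K−S)⁺=0.0000, hold=0.0000 ⇒ V=0.0000 continue | (k=7,j=4): S=153.2420, (K−S)⁺=0.0000, hold=0.0000 ⇒ V=0.0000 continue | (k=7,j=5): S=175.3409, (K−S)⁺=0.0000, hold=0.0000 ⇒ V=0.0000 continue | (k=7,j=6): S=200.6266, (K−S)⁺=0.0000, hold=0.0000 ⇒ V=0.0000 continue | (k=7,j=7): S=229.5589, (K−S)⁺=0.0000, hold=0.0000 ⇒ V=0.0000 continue  boundary S*=102.2966
step 6: (k=6,j=0): S=95.6332, (K−S)⁺=25.3568, hold=24.6299 ⇒ V=25.3568 exercise | (k=6,j=1): S=109.4244, (K−S)⁺=11.5656, hold=11.6180 ⇒ V=11.6180 continue | (k=6,j=2): S=125.2044, (K−S)⁺=0.0000, hold=2.5457 ⇒ V=2.5457 continue | (k=6,j=3): S=143.2600, (K−S)⁺=0.0000, hold=0.0000 ⇒ V=0.0000 continue | (k=6,j=4): S=163.9194, (K−S)⁺=0.0000, hold=0.0000 ⇒ V=0.0000 continue | (k=6,j=5): S=187.5581, (K−S)⁺=0.0000, hold=0.0000 ⇒ V=0.0000 continue | (k=6,j=6): S=214.6057, (K−S)⁺=0.0000, hold=0.0000 ⇒ V=0.0000 continue  boundary S*=95.6332
step 5: (k=5,j=0): S=102.2966, (K−S)⁺=18.6934, hold=17.9939 ⇒ V=18.6934 exercise | (k=5,j=1): S=117.0487, (K−S)⁺=3.9413, hold=6.7868 ⇒ V=6.7868 continue | (k=5,j=2): S=133.9283, (K−S)⁺=0.0000, hold=1.1943 ⇒ V=1.1943 continue | (k=5,j=3): S=153.2420, (K−S)⁺=0.0000, hold=0.0000 ⇒ V=0.0000 continue | (k=5,j=4): S=175.3409, (K−S)⁺=0.0000, hold=0.0000 ⇒ V=0.0000 continue | (k=5,j=5): S=200.6266, (K−S)⁺=0.0000, hold=0.0000 ⇒ V=0.0000 continue  boundary S*=102.2966
step 4: (k=4,j=0): S=109.4244, (K−S)⁺=11.5656, hold=12.3321 ⇒ V=12.3321 continue | (k=4,j=1): S=125.2044, (K−S)⁺=0.0000, hold=3.8109 ⇒ V=3.8109 continue | (k=4,j=2): S=143.2600, (K−S)⁺=0.0000, hold=0.5603 ⇒ V=0.5603 continue | (k=4,j=3): S=163.9194, (K−S)⁺=0.0000, hold=0.0000 ⇒ V=0.0000 continue | (k=4,j=4): S=187.5581, (K−S)⁺=0.0000, hold=0.0000 ⇒ V=0.0000 continue  boundary S*=-
step 3: (k=3,j=0): S=117.0487, (K−S)⁺=3.9413, hold=7.7858 ⇒ V=7.7858 continue | (k=3,j=1): S=133.9283, (K−S)⁺=0.0000, hold=2.0820 ⇒ V=2.0820 continue | (k=3,j=2): S=153.2420, (K−S)⁺=0.0000, hold=0.2629 ⇒ V=0.2629 continue | (k=3,j=3): S=175.3409, (K−S)⁺=0.0000, hold=0.0000 ⇒ V=0.0000 continue  boundary S*=-
step 2: (k=2,j=0): S=125.2044, (K−S)⁺=0.0000, hold=4.7455 ⇒ V=4.7455 continue | (k=2,j=1): S=143.2600, (K−S)⁺=0.0000, hold=1.1148 ⇒ V=1.1148 continue | (k=2,j=2): S=163.9194, (K−S)⁺=0.0000, hold=0.1233 ⇒ V=0.1233 continue  boundary S*=-
step 1: (k=1,j=0): S=133.9283, (K−S)⁺=0.0000, hold=2.8114 ⇒ V=2.8114 continue | (k=1,j=1): S=153.2420, (K−S)⁺=0.0000, hold=0.5877 ⇒ V=0.5877 continue  boundary S*=-
step 0: (k=0,j=0): S=143.2600, (K−S)⁺=0.0000, hold=1.6275 ⇒ V=1.6275 continue  boundary S*=-

price = 1.6275
boundary = - - - - - 102.2966 95.6332 102.2966
tree:
1.6275
2.8114 0.5877
4.7455 1.1148 0.1233
7.7858 2.0820 0.2629 0.0000
12.3321 3.8109 0.5603 0.0000 0.0000
18.6934 6.7868 1.1943 0.0000 0.0000 0.0000
25.3568 11.6180 2.5457 0.0000 0.0000 0.0000 0.0000
31.5862 18.6934 5.4261 0.0000 0.0000 0.0000 0.0000 0.0000
37.4099 25.3568 11.5656 0.0000 0.0000 0.0000 0.0000 0.0000 0.0000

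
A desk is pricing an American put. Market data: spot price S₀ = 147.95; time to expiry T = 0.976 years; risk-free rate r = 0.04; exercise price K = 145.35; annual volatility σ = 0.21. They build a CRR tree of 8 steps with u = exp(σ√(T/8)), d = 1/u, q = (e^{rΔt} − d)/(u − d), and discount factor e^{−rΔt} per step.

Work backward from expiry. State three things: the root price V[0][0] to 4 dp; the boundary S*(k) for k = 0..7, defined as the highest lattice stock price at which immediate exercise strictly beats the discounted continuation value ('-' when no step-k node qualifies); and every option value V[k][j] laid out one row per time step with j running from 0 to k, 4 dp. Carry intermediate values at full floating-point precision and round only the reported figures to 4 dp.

price = 8.6486
boundary = - - - 118.7268 110.3299 118.7268 127.7627 118.7268
tree:
8.6486
13.0229 4.6110
18.9786 7.5375 1.8987
26.6232 11.9592 3.4448 0.4606
35.0201 18.2760 6.1238 0.9544 0.0000
42.8231 26.6232 10.5882 1.9774 0.0000 0.0000
50.0743 35.0201 17.5873 4.0970 0.0000 0.0000 0.0000
56.8126 42.8231 26.6232 8.4885 0.0000 0.0000 0.0000 0.0000
63.0743 50.0743 35.0201 17.5873 0.0000 0.0000 0.0000 0.0000 0.0000

Δt=0.12200  u=1.07611  d=0.92928  q=0.51499  discount=0.99513
step 8 (expiry): payoffs max(K−S,0) = 63.0743 50.0743 35.0201 17.5873 0.0000 0.0000 0.0000 0.0000 0.0000
step 7: (k=7,j=0): S=88.5374, (K−S)⁺=56.8126, hold=56.1050 ⇒ V=56.8126 exercise | (k=7,j=1): S=102.5269, (K−S)⁺=42.8231, hold=42.1155 ⇒ V=42.8231 exercise | (k=7,j=2): S=118.7268, (K−S)⁺=26.6232, hold=25.9156 ⇒ V=26.6232 exercise | (k=7,j=3): S=137.4863, (K−S)⁺=7.8637, hold=8.4885 ⇒ V=8.4885 continue | (k=7,j=4): S=159.2100, (K−S)⁺=0.0000, hold=0.0000 ⇒ V=0.0000 continue | (k=7,j=5): S=184.3662, (K−S)⁺=0.0000, hold=0.0000 ⇒ V=0.0000 continue | (k=7,j=6): S=213.4972, (K−S)⁺=0.0000, hold=0.0000 ⇒ V=0.0000 continue | (k=7,j=7): S=247.2310, (K−S)⁺=0.0000, hold=0.0000 ⇒ V=0.0000 continue  boundary S*=118.7268
step 6: (k=6,j=0): S=95.2757, (K−S)⁺=50.0743, hold=49.3667 ⇒ V=50.0743 exercise | (k=6,j=1): S=110.3299, (K−S)⁺=35.0201, hold=34.3125 ⇒ V=35.0201 exercise | (k=6,j=2): S=127.7627, (K−S)⁺=17.5873, hold=17.1999 ⇒ V=17.5873 exercise | (k=6,j=3): S=147.9500, (K−S)⁺=0.0000, hold=4.0970 ⇒ V=4.0970 continue | (k=6,j=4): S=171.3270, (K−S)⁺=0.0000, hold=0.0000 ⇒ V=0.0000 continue | (k=6,j=5): S=198.3977, (K−S)⁺=0.0000, hold=0.0000 ⇒ V=0.0000 continue | (k=6,j=6): S=229.7458, (K−S)⁺=0.0000, hold=0.0000 ⇒ V=0.0000 continue  boundary S*=127.7627
step 5: (k=5,j=0): S=102.5269, (K−S)⁺=42.8231, hold=42.1155 ⇒ V=42.8231 exercise | (k=5,j=1): S=118.7268, (K−S)⁺=26.6232, hold=25.9156 ⇒ V=26.6232 exercise | (k=5,j=2): S=137.4863, (K−S)⁺=7.8637, hold=10.5882 ⇒ V=10.5882 continue | (k=5,j=3): S=159.2100, (K−S)⁺=0.0000, hold=1.9774 ⇒ V=1.9774 continue | (k=5,j=4): S=184.3662, (K−S)⁺=0.0000, hold=0.0000 ⇒ V=0.0000 continue | (k=5,j=5): S=213.4972, (K−S)⁺=0.0000, hold=0.0000 ⇒ V=0.0000 continue  boundary S*=118.7268
step 4: (k=4,j=0): S=110.3299, (K−S)⁺=35.0201, hold=34.3125 ⇒ V=35.0201 exercise | (k=4,j=1): S=127.7627, (K−S)⁺=17.5873, hold=18.2760 ⇒ V=18.2760 continue | (k=4,j=2): S=147.9500, (K−S)⁺=0.0000, hold=6.1238 ⇒ V=6.1238 continue | (k=4,j=3): S=171.3270, (K−S)⁺=0.0000, hold=0.9544 ⇒ V=0.9544 continue | (k=4,j=4): S=198.3977, (K−S)⁺=0.0000, hold=0.0000 ⇒ V=0.0000 continue  boundary S*=110.3299
step 3: (k=3,j=0): S=118.7268, (K−S)⁺=26.6232, hold=26.2686 ⇒ V=26.6232 exercise | (k=3,j=1): S=137.4863, (K−S)⁺=7.8637, hold=11.9592 ⇒ V=11.9592 continue | (k=3,j=2): S=159.2100, (K−S)⁺=0.0000, hold=3.4448 ⇒ V=3.4448 continue | (k=3,j=3): S=184.3662, (K−S)⁺=0.0000, hold=0.4606 ⇒ V=0.4606 continue  boundary S*=118.7268
step 2: (k=2,j=0): S=127.7627, (K−S)⁺=17.5873, hold=18.9786 ⇒ V=18.9786 continue | (k=2,j=1): S=147.9500, (K−S)⁺=0.0000, hold=7.5375 ⇒ V=7.5375 continue | (k=2,j=2): S=171.3270, (K−S)⁺=0.0000, hold=1.8987 ⇒ V=1.8987 continue  boundary S*=-
step 1: (k=1,j=0): S=137.4863, (K−S)⁺=7.8637, hold=13.0229 ⇒ V=13.0229 continue | (k=1,j=1): S=159.2100, (K−S)⁺=0.0000, hold=4.6110 ⇒ V=4.6110 continue  boundary S*=-
step 0: (k=0,j=0): S=147.9500, (K−S)⁺=0.0000, hold=8.6486 ⇒ V=8.6486 continue  boundary S*=-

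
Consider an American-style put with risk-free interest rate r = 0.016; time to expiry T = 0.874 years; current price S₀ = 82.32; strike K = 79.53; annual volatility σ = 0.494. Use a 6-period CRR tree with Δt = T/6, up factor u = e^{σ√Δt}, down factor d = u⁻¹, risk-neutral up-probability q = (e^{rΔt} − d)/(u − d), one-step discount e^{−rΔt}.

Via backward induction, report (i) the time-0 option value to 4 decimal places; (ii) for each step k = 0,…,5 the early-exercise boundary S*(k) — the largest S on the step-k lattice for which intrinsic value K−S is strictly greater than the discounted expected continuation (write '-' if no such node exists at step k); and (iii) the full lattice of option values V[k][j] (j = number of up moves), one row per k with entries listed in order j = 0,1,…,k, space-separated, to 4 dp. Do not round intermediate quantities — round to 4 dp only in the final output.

Δt=0.14567  u=1.20749  d=0.82817  q=0.45916  discount=0.99767
step 6 (expiry): payoffs max(K−S,0) = 52.9711 40.8064 23.0701 0.0000 0.0000 0.0000 0.0000
step 5: (k=5,j=0): S=32.0695, (K−S)⁺=47.4605, hold=47.2753 ⇒ V=47.4605 exercise | (k=5,j=1): S=46.7582, (K−S)⁺=32.7718, hold=32.5867 ⇒ V=32.7718 exercise | (k=5,j=2): S=68.1746, (K−S)⁺=11.3554, hold=12.4483 ⇒ V=12.4483 continue | (k=5,j=3): S=99.4003, (K−S)⁺=0.0000, hold=0.0000 ⇒ V=0.0000 continue | (k=5,j=4): S=144.9282, (K−S)⁺=0.0000, hold=0.0000 ⇒ V=0.0000 continue | (k=5,j=5): S=211.3091, (K−S)⁺=0.0000, hold=0.0000 ⇒ V=0.0000 continue  boundary S*=46.7582
step 4: (k=4,j=0): S=38.7236, (K−S)⁺=40.8064, hold=40.6213 ⇒ V=40.8064 exercise | (k=4,j=1): S=56.4599, (K−S)⁺=23.0701, hold=23.3856 ⇒ V=23.3856 continue | (k=4,j=2): S=82.3200, (K−S)⁺=0.0000, hold=6.7169 ⇒ V=6.7169 continue | (k=4,j=3): S=120.0247, (K−S)⁺=0.0000, hold=0.0000 ⇒ V=0.0000 continue | (k=4,j=4): S=174.9990, (K−S)⁺=0.0000, hold=0.0000 ⇒ V=0.0000 continue  boundary S*=38.7236
step 3: (k=3,j=0): S=46.7582, (K−S)⁺=32.7718, hold=32.7312 ⇒ V=32.7718 exercise | (k=3,j=1): S=68.1746, (K−S)⁺=11.3554, hold=15.6955 ⇒ V=15.6955 continue | (k=3,j=2): S=99.4003, (K−S)⁺=0.0000, hold=3.6244 ⇒ V=3.6244 continue | (k=3,j=3): S=144.9282, (K−S)⁺=0.0000, hold=0.0000 ⇒ V=0.0000 continue  boundary S*=46.7582
step 2: (k=2,j=0): S=56.4599, (K−S)⁺=23.0701, hold=24.8731 ⇒ V=24.8731 continue | (k=2,j=1): S=82.3200, (K−S)⁺=0.0000, hold=10.1293 ⇒ V=10.1293 continue | (k=2,j=2): S=120.0247, (K−S)⁺=0.0000, hold=1.9556 ⇒ V=1.9556 continue  boundary S*=-
step 1: (k=1,j=0): S=68.1746, (K−S)⁺=11.3554, hold=18.0613 ⇒ V=18.0613 continue | (k=1,j=1): S=99.4003, (K−S)⁺=0.0000, hold=6.3615 ⇒ V=6.3615 continue  boundary S*=-
step 0: (k=0,j=0): S=82.3200, (K−S)⁺=0.0000, hold=12.6597 ⇒ V=12.6597 continue  boundary S*=-

price = 12.6597
boundary = - - - 46.7582 38.7236 46.7582
tree:
12.6597
18.0613 6.3615
24.8731 10.1293 1.9556
32.7718 15.6955 3.6244 0.0000
40.8064 23.3856 6.7169 0.0000 0.0000
47.4605 32.7718 12.4483 0.0000 0.0000 0.0000
52.9711 40.8064 23.0701 0.0000 0.0000 0.0000 0.0000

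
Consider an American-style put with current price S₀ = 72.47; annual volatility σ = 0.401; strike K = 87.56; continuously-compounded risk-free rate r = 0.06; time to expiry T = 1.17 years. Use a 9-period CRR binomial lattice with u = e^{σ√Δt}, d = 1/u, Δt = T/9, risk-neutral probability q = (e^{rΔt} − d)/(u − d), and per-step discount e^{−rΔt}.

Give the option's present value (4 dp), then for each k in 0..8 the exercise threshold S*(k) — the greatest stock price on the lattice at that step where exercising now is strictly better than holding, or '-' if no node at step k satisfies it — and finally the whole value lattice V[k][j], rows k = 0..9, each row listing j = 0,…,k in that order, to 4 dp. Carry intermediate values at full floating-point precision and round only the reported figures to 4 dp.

price = 19.7381
boundary = - - 54.2719 46.9660 54.2719 46.9660 54.2719 62.7143 72.4700
tree:
19.7381
26.0132 13.5451
33.2881 18.8837 8.2248
40.5940 25.5151 12.3078 4.1216
46.9164 33.2881 17.8610 6.7451 1.4667
52.3877 40.5940 24.9597 10.7841 2.6639 0.2485
57.1224 46.9164 33.2881 16.7209 4.7993 0.4920 0.0000
61.2198 52.3877 40.5940 24.8457 8.5617 0.9739 0.0000 0.0000
64.7657 57.1224 46.9164 33.2881 15.0900 1.9280 0.0000 0.0000 0.0000
67.8342 61.2198 52.3877 40.5940 24.8457 3.8168 0.0000 0.0000 0.0000 0.0000

params: Δt=0.13000 u=1.15556 d=0.86538 q=0.49090 e^(-rΔt)=0.99223
t_9 payoffs: 67.8342 61.2198 52.3877 40.5940 24.8457 3.8168 0.0000 0.0000 0.0000 0.0000
t_8: node(8,0) S=22.7943 payoff=64.7657 vs cont=64.0854 → 64.7657 [stop]  node(8,1) S=30.4376 payoff=57.1224 vs cont=56.4421 → 57.1224 [stop]  node(8,2) S=40.6436 payoff=46.9164 vs cont=46.2361 → 46.9164 [stop]  node(8,3) S=54.2719 payoff=33.2881 vs cont=32.6077 → 33.2881 [stop]  node(8,4) S=72.4700 payoff=15.0900 vs cont=14.4097 → 15.0900 [stop]  node(8,5) S=96.7701 payoff=0.0000 vs cont=1.9280 → 1.9280 [wait]  node(8,6) S=129.2183 payoff=0.0000 vs cont=0.0000 → 0.0000 [wait]  node(8,7) S=172.5468 payoff=0.0000 vs cont=0.0000 → 0.0000 [wait]  node(8,8) S=230.4038 payoff=0.0000 vs cont=0.0000 → 0.0000 [wait]  ⇒ S*(8)=72.4700
t_7: node(7,0) S=26.3402 payoff=61.2198 vs cont=60.5395 → 61.2198 [stop]  node(7,1) S=35.1723 payoff=52.3877 vs cont=51.7074 → 52.3877 [stop]  node(7,2) S=46.9660 payoff=40.5940 vs cont=39.9136 → 40.5940 [stop]  node(7,3) S=62.7143 payoff=24.8457 vs cont=24.1654 → 24.8457 [stop]  node(7,4) S=83.7432 payoff=3.8168 vs cont=8.5617 → 8.5617 [wait]  node(7,5) S=111.8234 payoff=0.0000 vs cont=0.9739 → 0.9739 [wait]  node(7,6) S=149.3191 payoff=0.0000 vs cont=0.0000 → 0.0000 [wait]  node(7,7) S=199.3877 payoff=0.0000 vs cont=0.0000 → 0.0000 [wait]  ⇒ S*(7)=62.7143
t_6: node(6,0) S=30.4376 payoff=57.1224 vs cont=56.4421 → 57.1224 [stop]  node(6,1) S=40.6436 payoff=46.9164 vs cont=46.2361 → 46.9164 [stop]  node(6,2) S=54.2719 payoff=33.2881 vs cont=32.6077 → 33.2881 [stop]  node(6,3) S=72.4700 payoff=15.0900 vs cont=16.7209 → 16.7209 [wait]  node(6,4) S=96.7701 payoff=0.0000 vs cont=4.7993 → 4.7993 [wait]  node(6,5) S=129.2183 payoff=0.0000 vs cont=0.4920 → 0.4920 [wait]  node(6,6) S=172.5468 payoff=0.0000 vs cont=0.0000 → 0.0000 [wait]  ⇒ S*(6)=54.2719
t_5: node(5,0) S=35.1723 payoff=52.3877 vs cont=51.7074 → 52.3877 [stop]  node(5,1) S=46.9660 payoff=40.5940 vs cont=39.9136 → 40.5940 [stop]  node(5,2) S=62.7143 payoff=24.8457 vs cont=24.9597 → 24.9597 [wait]  node(5,3) S=83.7432 payoff=3.8168 vs cont=10.7841 → 10.7841 [wait]  node(5,4) S=111.8234 payoff=0.0000 vs cont=2.6639 → 2.6639 [wait]  node(5,5) S=149.3191 payoff=0.0000 vs cont=0.2485 → 0.2485 [wait]  ⇒ S*(5)=46.9660
t_4: node(4,0) S=40.6436 payoff=46.9164 vs cont=46.2361 → 46.9164 [stop]  node(4,1) S=54.2719 payoff=33.2881 vs cont=32.6633 → 33.2881 [stop]  node(4,2) S=72.4700 payoff=15.0900 vs cont=17.8610 → 17.8610 [wait]  node(4,3) S=96.7701 payoff=0.0000 vs cont=6.7451 → 6.7451 [wait]  node(4,4) S=129.2183 payoff=0.0000 vs cont=1.4667 → 1.4667 [wait]  ⇒ S*(4)=54.2719
t_3: node(3,0) S=46.9660 payoff=40.5940 vs cont=39.9136 → 40.5940 [stop]  node(3,1) S=62.7143 payoff=24.8457 vs cont=25.5151 → 25.5151 [wait]  node(3,2) S=83.7432 payoff=3.8168 vs cont=12.3078 → 12.3078 [wait]  node(3,3) S=111.8234 payoff=0.0000 vs cont=4.1216 → 4.1216 [wait]  ⇒ S*(3)=46.9660
t_2: node(2,0) S=54.2719 payoff=33.2881 vs cont=32.9338 → 33.2881 [stop]  node(2,1) S=72.4700 payoff=15.0900 vs cont=18.8837 → 18.8837 [wait]  node(2,2) S=96.7701 payoff=0.0000 vs cont=8.2248 → 8.2248 [wait]  ⇒ S*(2)=54.2719
t_1: node(1,0) S=62.7143 payoff=24.8457 vs cont=26.0132 → 26.0132 [wait]  node(1,1) S=83.7432 payoff=3.8168 vs cont=13.5451 → 13.5451 [wait]  ⇒ S*(1)=-
t_0: node(0,0) S=72.4700 payoff=15.0900 vs cont=19.7381 → 19.7381 [wait]  ⇒ S*(0)=-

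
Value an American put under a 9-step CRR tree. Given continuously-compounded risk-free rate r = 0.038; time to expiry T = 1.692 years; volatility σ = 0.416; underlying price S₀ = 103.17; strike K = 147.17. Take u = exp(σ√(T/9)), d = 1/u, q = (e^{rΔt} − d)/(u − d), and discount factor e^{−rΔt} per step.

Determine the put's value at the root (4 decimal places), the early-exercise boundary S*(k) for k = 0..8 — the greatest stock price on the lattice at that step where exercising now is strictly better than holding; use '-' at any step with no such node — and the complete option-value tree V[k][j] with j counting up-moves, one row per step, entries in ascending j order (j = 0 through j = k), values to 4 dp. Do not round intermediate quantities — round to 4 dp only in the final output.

price = 49.8345
boundary = - - 71.9255 60.0548 71.9255 86.1427 71.9255 86.1427 103.1700
tree:
49.8345
62.0709 37.0514
75.2445 48.4360 25.0177
87.1152 61.3856 34.8430 14.5270
97.0267 75.2445 46.9823 21.9410 6.5451
105.3024 87.1152 61.0273 32.1555 10.9734 1.7456
112.2123 97.0267 75.2445 45.3758 18.0171 3.3475 0.0000
117.9818 105.3024 87.1152 61.0273 28.7477 6.4194 0.0000 0.0000
122.7991 112.2123 97.0267 75.2445 44.0000 12.3102 0.0000 0.0000 0.0000
126.8213 117.9818 105.3024 87.1152 61.0273 23.6070 0.0000 0.0000 0.0000 0.0000

params: Δt=0.18800 u=1.19766 d=0.83496 q=0.47480 e^(-rΔt)=0.99288
t_9 payoffs: 126.8213 117.9818 105.3024 87.1152 61.0273 23.6070 0.0000 0.0000 0.0000 0.0000
t_8: node(8,0) S=24.3709 payoff=122.7991 vs cont=121.7514 → 122.7991 [stop]  node(8,1) S=34.9577 payoff=112.2123 vs cont=111.1647 → 112.2123 [stop]  node(8,2) S=50.1433 payoff=97.0267 vs cont=95.9791 → 97.0267 [stop]  node(8,3) S=71.9255 payoff=75.2445 vs cont=74.1968 → 75.2445 [stop]  node(8,4) S=103.1700 payoff=44.0000 vs cont=42.9524 → 44.0000 [stop]  node(8,5) S=147.9870 payoff=0.0000 vs cont=12.3102 → 12.3102 [wait]  node(8,6) S=212.2726 payoff=0.0000 vs cont=0.0000 → 0.0000 [wait]  node(8,7) S=304.4838 payoff=0.0000 vs cont=0.0000 → 0.0000 [wait]  node(8,8) S=436.7516 payoff=0.0000 vs cont=0.0000 → 0.0000 [wait]  ⇒ S*(8)=103.1700
t_7: node(7,0) S=29.1882 payoff=117.9818 vs cont=116.9342 → 117.9818 [stop]  node(7,1) S=41.8676 payoff=105.3024 vs cont=104.2548 → 105.3024 [stop]  node(7,2) S=60.0548 payoff=87.1152 vs cont=86.0675 → 87.1152 [stop]  node(7,3) S=86.1427 payoff=61.0273 vs cont=59.9797 → 61.0273 [stop]  node(7,4) S=123.5630 payoff=23.6070 vs cont=28.7477 → 28.7477 [wait]  node(7,5) S=177.2388 payoff=0.0000 vs cont=6.4194 → 6.4194 [wait]  node(7,6) S=254.2313 payoff=0.0000 vs cont=0.0000 → 0.0000 [wait]  node(7,7) S=364.6694 payoff=0.0000 vs cont=0.0000 → 0.0000 [wait]  ⇒ S*(7)=86.1427
t_6: node(6,0) S=34.9577 payoff=112.2123 vs cont=111.1647 → 112.2123 [stop]  node(6,1) S=50.1433 payoff=97.0267 vs cont=95.9791 → 97.0267 [stop]  node(6,2) S=71.9255 payoff=75.2445 vs cont=74.1968 → 75.2445 [stop]  node(6,3) S=103.1700 payoff=44.0000 vs cont=45.3758 → 45.3758 [wait]  node(6,4) S=147.9870 payoff=0.0000 vs cont=18.0171 → 18.0171 [wait]  node(6,5) S=212.2726 payoff=0.0000 vs cont=3.3475 → 3.3475 [wait]  node(6,6) S=304.4838 payoff=0.0000 vs cont=0.0000 → 0.0000 [wait]  ⇒ S*(6)=71.9255
t_5: node(5,0) S=41.8676 payoff=105.3024 vs cont=104.2548 → 105.3024 [stop]  node(5,1) S=60.0548 payoff=87.1152 vs cont=86.0675 → 87.1152 [stop]  node(5,2) S=86.1427 payoff=61.0273 vs cont=60.6283 → 61.0273 [stop]  node(5,3) S=123.5630 payoff=23.6070 vs cont=32.1555 → 32.1555 [wait]  node(5,4) S=177.2388 payoff=0.0000 vs cont=10.9734 → 10.9734 [wait]  node(5,5) S=254.2313 payoff=0.0000 vs cont=1.7456 → 1.7456 [wait]  ⇒ S*(5)=86.1427
t_4: node(4,0) S=50.1433 payoff=97.0267 vs cont=95.9791 → 97.0267 [stop]  node(4,1) S=71.9255 payoff=75.2445 vs cont=74.1968 → 75.2445 [stop]  node(4,2) S=103.1700 payoff=44.0000 vs cont=46.9823 → 46.9823 [wait]  node(4,3) S=147.9870 payoff=0.0000 vs cont=21.9410 → 21.9410 [wait]  node(4,4) S=212.2726 payoff=0.0000 vs cont=6.5451 → 6.5451 [wait]  ⇒ S*(4)=71.9255
t_3: node(3,0) S=60.0548 payoff=87.1152 vs cont=86.0675 → 87.1152 [stop]  node(3,1) S=86.1427 payoff=61.0273 vs cont=61.3856 → 61.3856 [wait]  node(3,2) S=123.5630 payoff=23.6070 vs cont=34.8430 → 34.8430 [wait]  node(3,3) S=177.2388 payoff=0.0000 vs cont=14.5270 → 14.5270 [wait]  ⇒ S*(3)=60.0548
t_2: node(2,0) S=71.9255 payoff=75.2445 vs cont=74.3657 → 75.2445 [stop]  node(2,1) S=103.1700 payoff=44.0000 vs cont=48.4360 → 48.4360 [wait]  node(2,2) S=147.9870 payoff=0.0000 vs cont=25.0177 → 25.0177 [wait]  ⇒ S*(2)=71.9255
t_1: node(1,0) S=86.1427 payoff=61.0273 vs cont=62.0709 → 62.0709 [wait]  node(1,1) S=123.5630 payoff=23.6070 vs cont=37.0514 → 37.0514 [wait]  ⇒ S*(1)=-
t_0: node(0,0) S=103.1700 payoff=44.0000 vs cont=49.8345 → 49.8345 [wait]  ⇒ S*(0)=-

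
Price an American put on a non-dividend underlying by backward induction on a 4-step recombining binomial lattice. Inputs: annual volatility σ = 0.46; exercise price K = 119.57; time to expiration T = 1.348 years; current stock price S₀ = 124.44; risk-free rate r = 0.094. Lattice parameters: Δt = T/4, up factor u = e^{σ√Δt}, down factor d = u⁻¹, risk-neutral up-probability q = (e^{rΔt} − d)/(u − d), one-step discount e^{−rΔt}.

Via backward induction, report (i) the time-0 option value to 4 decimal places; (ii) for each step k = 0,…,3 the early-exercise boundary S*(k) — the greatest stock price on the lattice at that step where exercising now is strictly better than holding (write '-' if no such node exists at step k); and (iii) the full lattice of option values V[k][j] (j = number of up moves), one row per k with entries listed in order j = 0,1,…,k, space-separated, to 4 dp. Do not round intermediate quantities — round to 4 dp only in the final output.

price = 16.8370
boundary = - - 72.9481 95.2768
tree:
16.8370
28.5912 5.8569
46.6219 11.9282 0.0000
63.7177 24.2932 0.0000 0.0000
76.8070 46.6219 0.0000 0.0000 0.0000

params: Δt=0.33700 u=1.30609 d=0.76564 q=0.49319 e^(-rΔt)=0.96882
t_4 payoffs: 76.8070 46.6219 0.0000 0.0000 0.0000
t_3: node(3,0) S=55.8523 payoff=63.7177 vs cont=59.9894 → 63.7177 [stop]  node(3,1) S=95.2768 payoff=24.2932 vs cont=22.8918 → 24.2932 [stop]  node(3,2) S=162.5298 payoff=0.0000 vs cont=0.0000 → 0.0000 [wait]  node(3,3) S=277.2549 payoff=0.0000 vs cont=0.0000 → 0.0000 [wait]  ⇒ S*(3)=95.2768
t_2: node(2,0) S=72.9481 payoff=46.6219 vs cont=42.8935 → 46.6219 [stop]  node(2,1) S=124.4400 payoff=0.0000 vs cont=11.9282 → 11.9282 [wait]  node(2,2) S=212.2785 payoff=0.0000 vs cont=0.0000 → 0.0000 [wait]  ⇒ S*(2)=72.9481
t_1: node(1,0) S=95.2768 payoff=24.2932 vs cont=28.5912 → 28.5912 [wait]  node(1,1) S=162.5298 payoff=0.0000 vs cont=5.8569 → 5.8569 [wait]  ⇒ S*(1)=-
t_0: node(0,0) S=124.4400 payoff=0.0000 vs cont=16.8370 → 16.8370 [wait]  ⇒ S*(0)=-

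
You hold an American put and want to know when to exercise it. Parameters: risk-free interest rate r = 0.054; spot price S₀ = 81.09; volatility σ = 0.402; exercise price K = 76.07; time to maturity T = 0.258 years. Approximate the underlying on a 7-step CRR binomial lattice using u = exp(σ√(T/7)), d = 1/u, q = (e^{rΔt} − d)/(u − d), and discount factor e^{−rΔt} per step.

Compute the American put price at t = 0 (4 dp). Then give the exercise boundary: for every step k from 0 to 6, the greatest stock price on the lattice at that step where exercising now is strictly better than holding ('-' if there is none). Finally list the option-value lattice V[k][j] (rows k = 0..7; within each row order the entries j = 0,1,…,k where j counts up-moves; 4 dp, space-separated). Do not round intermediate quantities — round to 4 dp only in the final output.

price = 3.7846
boundary = - - - - 59.5521 64.3302 69.4916
tree:
3.7846
5.7629 1.7703
8.5189 2.9588 0.5581
12.1381 4.8404 1.0405 0.0654
16.5179 7.6939 1.9326 0.1295 0.0000
20.9410 11.7398 3.5743 0.2561 0.0000 0.0000
25.0357 16.5179 6.5784 0.5068 0.0000 0.0000 0.0000
28.8262 20.9410 11.7398 1.0029 0.0000 0.0000 0.0000 0.0000

params: Δt=0.03686 u=1.08023 d=0.92573 q=0.49361 e^(-rΔt)=0.99801
t_7 payoffs: 28.8262 20.9410 11.7398 1.0029 0.0000 0.0000 0.0000 0.0000
t_6: node(6,0) S=51.0343 payoff=25.0357 vs cont=24.8844 → 25.0357 [stop]  node(6,1) S=59.5521 payoff=16.5179 vs cont=16.3666 → 16.5179 [stop]  node(6,2) S=69.4916 payoff=6.5784 vs cont=6.4271 → 6.5784 [stop]  node(6,3) S=81.0900 payoff=0.0000 vs cont=0.5068 → 0.5068 [wait]  node(6,4) S=94.6242 payoff=0.0000 vs cont=0.0000 → 0.0000 [wait]  node(6,5) S=110.4173 payoff=0.0000 vs cont=0.0000 → 0.0000 [wait]  node(6,6) S=128.8463 payoff=0.0000 vs cont=0.0000 → 0.0000 [wait]  ⇒ S*(6)=69.4916
t_5: node(5,0) S=55.1290 payoff=20.9410 vs cont=20.7898 → 20.9410 [stop]  node(5,1) S=64.3302 payoff=11.7398 vs cont=11.5886 → 11.7398 [stop]  node(5,2) S=75.0671 payoff=1.0029 vs cont=3.5743 → 3.5743 [wait]  node(5,3) S=87.5961 payoff=0.0000 vs cont=0.2561 → 0.2561 [wait]  node(5,4) S=102.2162 payoff=0.0000 vs cont=0.0000 → 0.0000 [wait]  node(5,5) S=119.2764 payoff=0.0000 vs cont=0.0000 → 0.0000 [wait]  ⇒ S*(5)=64.3302
t_4: node(4,0) S=59.5521 payoff=16.5179 vs cont=16.3666 → 16.5179 [stop]  node(4,1) S=69.4916 payoff=6.5784 vs cont=7.6939 → 7.6939 [wait]  node(4,2) S=81.0900 payoff=0.0000 vs cont=1.9326 → 1.9326 [wait]  node(4,3) S=94.6242 payoff=0.0000 vs cont=0.1295 → 0.1295 [wait]  node(4,4) S=110.4173 payoff=0.0000 vs cont=0.0000 → 0.0000 [wait]  ⇒ S*(4)=59.5521
t_3: node(3,0) S=64.3302 payoff=11.7398 vs cont=12.1381 → 12.1381 [wait]  node(3,1) S=75.0671 payoff=1.0029 vs cont=4.8404 → 4.8404 [wait]  node(3,2) S=87.5961 payoff=0.0000 vs cont=1.0405 → 1.0405 [wait]  node(3,3) S=102.2162 payoff=0.0000 vs cont=0.0654 → 0.0654 [wait]  ⇒ S*(3)=-
t_2: node(2,0) S=69.4916 payoff=6.5784 vs cont=8.5189 → 8.5189 [wait]  node(2,1) S=81.0900 payoff=0.0000 vs cont=2.9588 → 2.9588 [wait]  node(2,2) S=94.6242 payoff=0.0000 vs cont=0.5581 → 0.5581 [wait]  ⇒ S*(2)=-
t_1: node(1,0) S=75.0671 payoff=1.0029 vs cont=5.7629 → 5.7629 [wait]  node(1,1) S=87.5961 payoff=0.0000 vs cont=1.7703 → 1.7703 [wait]  ⇒ S*(1)=-
t_0: node(0,0) S=81.0900 payoff=0.0000 vs cont=3.7846 → 3.7846 [wait]  ⇒ S*(0)=-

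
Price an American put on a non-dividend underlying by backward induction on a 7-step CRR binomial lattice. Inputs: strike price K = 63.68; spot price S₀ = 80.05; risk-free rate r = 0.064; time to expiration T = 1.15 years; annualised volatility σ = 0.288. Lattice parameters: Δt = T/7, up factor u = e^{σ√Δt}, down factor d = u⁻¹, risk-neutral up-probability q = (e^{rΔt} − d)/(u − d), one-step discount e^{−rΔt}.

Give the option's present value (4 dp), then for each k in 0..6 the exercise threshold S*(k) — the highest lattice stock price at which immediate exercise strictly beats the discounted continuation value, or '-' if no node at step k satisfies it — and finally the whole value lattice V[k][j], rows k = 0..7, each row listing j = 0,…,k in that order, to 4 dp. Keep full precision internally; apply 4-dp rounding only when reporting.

price = 2.0739
boundary = - - - - 50.1852 44.6560 50.1852
tree:
2.0739
3.4687 0.8083
5.6517 1.4922 0.1834
8.9142 2.7075 0.3830 0.0000
13.4948 4.8006 0.7998 0.0000 0.0000
19.0240 8.2434 1.6700 0.0000 0.0000 0.0000
23.9441 13.4948 3.4869 0.0000 0.0000 0.0000 0.0000
28.3221 19.0240 7.2809 0.0000 0.0000 0.0000 0.0000 0.0000

params: Δt=0.16429 u=1.12382 d=0.88982 q=0.51602 e^(-rΔt)=0.98954
t_7 payoffs: 28.3221 19.0240 7.2809 0.0000 0.0000 0.0000 0.0000 0.0000
t_6: node(6,0) S=39.7359 payoff=23.9441 vs cont=23.2780 → 23.9441 [stop]  node(6,1) S=50.1852 payoff=13.4948 vs cont=12.8287 → 13.4948 [stop]  node(6,2) S=63.3824 payoff=0.2976 vs cont=3.4869 → 3.4869 [wait]  node(6,3) S=80.0500 payoff=0.0000 vs cont=0.0000 → 0.0000 [wait]  node(6,4) S=101.1007 payoff=0.0000 vs cont=0.0000 → 0.0000 [wait]  node(6,5) S=127.6870 payoff=0.0000 vs cont=0.0000 → 0.0000 [wait]  node(6,6) S=161.2647 payoff=0.0000 vs cont=0.0000 → 0.0000 [wait]  ⇒ S*(6)=50.1852
t_5: node(5,0) S=44.6560 payoff=19.0240 vs cont=18.3580 → 19.0240 [stop]  node(5,1) S=56.3991 payoff=7.2809 vs cont=8.2434 → 8.2434 [wait]  node(5,2) S=71.2303 payoff=0.0000 vs cont=1.6700 → 1.6700 [wait]  node(5,3) S=89.9617 payoff=0.0000 vs cont=0.0000 → 0.0000 [wait]  node(5,4) S=113.6188 payoff=0.0000 vs cont=0.0000 → 0.0000 [wait]  node(5,5) S=143.4971 payoff=0.0000 vs cont=0.0000 → 0.0000 [wait]  ⇒ S*(5)=44.6560
t_4: node(4,0) S=50.1852 payoff=13.4948 vs cont=13.3202 → 13.4948 [stop]  node(4,1) S=63.3824 payoff=0.2976 vs cont=4.8006 → 4.8006 [wait]  node(4,2) S=80.0500 payoff=0.0000 vs cont=0.7998 → 0.7998 [wait]  node(4,3) S=101.1007 payoff=0.0000 vs cont=0.0000 → 0.0000 [wait]  node(4,4) S=127.6870 payoff=0.0000 vs cont=0.0000 → 0.0000 [wait]  ⇒ S*(4)=50.1852
t_3: node(3,0) S=56.3991 payoff=7.2809 vs cont=8.9142 → 8.9142 [wait]  node(3,1) S=71.2303 payoff=0.0000 vs cont=2.7075 → 2.7075 [wait]  node(3,2) S=89.9617 payoff=0.0000 vs cont=0.3830 → 0.3830 [wait]  node(3,3) S=113.6188 payoff=0.0000 vs cont=0.0000 → 0.0000 [wait]  ⇒ S*(3)=-
t_2: node(2,0) S=63.3824 payoff=0.2976 vs cont=5.6517 → 5.6517 [wait]  node(2,1) S=80.0500 payoff=0.0000 vs cont=1.4922 → 1.4922 [wait]  node(2,2) S=101.1007 payoff=0.0000 vs cont=0.1834 → 0.1834 [wait]  ⇒ S*(2)=-
t_1: node(1,0) S=71.2303 payoff=0.0000 vs cont=3.4687 → 3.4687 [wait]  node(1,1) S=89.9617 payoff=0.0000 vs cont=0.8083 → 0.8083 [wait]  ⇒ S*(1)=-
t_0: node(0,0) S=80.0500 payoff=0.0000 vs cont=2.0739 → 2.0739 [wait]  ⇒ S*(0)=-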